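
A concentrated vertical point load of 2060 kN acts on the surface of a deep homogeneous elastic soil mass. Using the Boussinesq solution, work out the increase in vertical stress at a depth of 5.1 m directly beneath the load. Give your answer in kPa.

Boussinesq vertical stress below a point load on an elastic half-space:
Δσ_z = 3P/(2πz²) · [1 + (r/z)²]^(−5/2)
r/z = 0/5.1 = 0; [1+(r/z)²]^(−5/2) = 1.
Δσ_z = 3×2060/(2π×5.1²) × 1 = 37.815 × 1 = 37.81 kPa

Δσ_z ≈ 37.8 kPa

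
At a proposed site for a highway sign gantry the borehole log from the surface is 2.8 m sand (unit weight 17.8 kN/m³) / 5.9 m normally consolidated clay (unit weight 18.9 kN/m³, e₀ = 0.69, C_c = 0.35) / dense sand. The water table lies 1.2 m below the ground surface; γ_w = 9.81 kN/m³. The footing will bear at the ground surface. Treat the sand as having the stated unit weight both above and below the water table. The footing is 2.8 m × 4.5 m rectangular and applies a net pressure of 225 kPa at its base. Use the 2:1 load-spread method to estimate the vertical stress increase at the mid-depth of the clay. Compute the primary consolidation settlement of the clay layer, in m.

S_c ≈ 0.226 m

Mid-depth of clay below the ground surface: z = 2.8 + 5.9/2 = 5.75 m.
Total vertical stress at mid-clay: σ_v = 17.8×2.8 + 18.9×2.95 = 105.59 kPa.
Pore pressure: u = 9.81×(5.75 − 1.2) = 44.636 kPa.
Initial effective stress: σ'_0 = σ_v − u = 105.59 − 44.636 = 60.954 kPa.
Stress increase at mid-clay by the 2:1 spreading method:
Δσ = qBL/((B+z)(L+z)) = 225×2.8×4.5/((2.8+5.75)(4.5+5.75)) = 32.349 kPa
Final effective stress: σ'_f = σ'_0 + Δσ = 60.954 + 32.349 = 93.303 kPa.
Normally consolidated clay, so the full stress increment lies on the virgin compression line:
S_c = C_c·H/(1+e₀)·log₁₀(σ'_f/σ'_0) = 0.35×5.9/(1+0.69)×log₁₀(93.303/60.954)
    = 1.2219 × 0.18489 = 0.2259 m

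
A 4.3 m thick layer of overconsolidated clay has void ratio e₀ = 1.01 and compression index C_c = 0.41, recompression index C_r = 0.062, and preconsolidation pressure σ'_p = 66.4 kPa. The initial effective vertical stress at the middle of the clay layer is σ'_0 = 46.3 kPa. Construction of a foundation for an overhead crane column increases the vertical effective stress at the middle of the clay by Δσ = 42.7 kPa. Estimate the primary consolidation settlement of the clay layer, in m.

Final effective stress: σ'_f = 46.3 + 42.7 = 89 kPa.
σ'_f = 89 > σ'_p = 66.4 kPa, so the stress path crosses the preconsolidation pressure — recompression up to σ'_p, then virgin compression beyond:
S_c = H/(1+e₀)·[C_r·log₁₀(σ'_p/σ'_0) + C_c·log₁₀(σ'_f/σ'_p)]
    = 4.3/2.01 × [0.062×log₁₀(66.4/46.3) + 0.41×log₁₀(89/66.4)]
    = 2.1393 × [0.0097084 + 0.052161] = 0.1324 m

S_c ≈ 0.132 m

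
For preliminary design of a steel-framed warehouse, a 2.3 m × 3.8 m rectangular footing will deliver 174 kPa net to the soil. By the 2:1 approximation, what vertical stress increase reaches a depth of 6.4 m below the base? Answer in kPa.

By the 2:1 method the load spreads at 1 horizontal : 2 vertical, so at depth z the loaded area has grown by z in each plan dimension:
Δσ = qBL/((B+z)(L+z)) = 174×2.3×3.8/((2.3+6.4)(3.8+6.4)) = 17.137 kPa

Δσ_z ≈ 17.1 kPa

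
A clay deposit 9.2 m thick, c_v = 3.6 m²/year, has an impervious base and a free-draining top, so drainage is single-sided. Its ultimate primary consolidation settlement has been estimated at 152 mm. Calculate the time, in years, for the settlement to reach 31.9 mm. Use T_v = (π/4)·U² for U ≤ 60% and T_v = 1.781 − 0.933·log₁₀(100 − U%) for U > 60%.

t ≈ 0.813 years

Drainage path length: H_d = H = 9.2 m (single drainage).
U = S(t)/S_ult = 31.9/152 = 0.2099.
U ≤ 60%: T_v = (π/4)·U² = (π/4)×0.20987² = 0.034593.
t = T_v·H_d²/c_v = 0.034593×9.2²/3.6 = 0.8133 years.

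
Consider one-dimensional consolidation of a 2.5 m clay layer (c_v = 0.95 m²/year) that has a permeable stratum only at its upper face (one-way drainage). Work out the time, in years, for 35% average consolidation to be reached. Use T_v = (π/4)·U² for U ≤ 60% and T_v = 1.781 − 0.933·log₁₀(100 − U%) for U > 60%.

t ≈ 0.633 years

Drainage path length: H_d = H = 2.5 m (single drainage).
U ≤ 60%: T_v = (π/4)·U² = (π/4)×0.35² = 0.096211.
t = T_v·H_d²/c_v = 0.096211×2.5²/0.95 = 0.633 years.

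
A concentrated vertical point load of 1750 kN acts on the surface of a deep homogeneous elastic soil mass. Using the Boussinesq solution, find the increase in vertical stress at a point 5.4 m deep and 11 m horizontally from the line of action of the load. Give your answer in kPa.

Δσ_z ≈ 0.476 kPa

Boussinesq vertical stress below a point load on an elastic half-space:
Δσ_z = 3P/(2πz²) · [1 + (r/z)²]^(−5/2)
r/z = 11/5.4 = 2.037; [1+(r/z)²]^(−5/2) = 0.016618.
Δσ_z = 3×1750/(2π×5.4²) × 0.016618 = 28.654 × 0.016618 = 0.4762 kPa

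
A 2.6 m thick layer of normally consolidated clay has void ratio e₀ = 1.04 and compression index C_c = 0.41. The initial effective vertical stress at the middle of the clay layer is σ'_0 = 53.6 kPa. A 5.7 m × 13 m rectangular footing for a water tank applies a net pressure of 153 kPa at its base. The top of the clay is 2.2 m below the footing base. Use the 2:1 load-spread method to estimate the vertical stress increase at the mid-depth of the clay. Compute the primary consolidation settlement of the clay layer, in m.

Mid-depth of clay below the footing base: z = 2.2 + 2.6/2 = 3.5 m.
Stress increase at mid-clay by the 2:1 spreading method:
Δσ = qBL/((B+z)(L+z)) = 153×5.7×13/((5.7+3.5)(13+3.5)) = 74.686 kPa
Final effective stress: σ'_f = σ'_0 + Δσ = 53.6 + 74.686 = 128.29 kPa.
Normally consolidated clay, so the full stress increment lies on the virgin compression line:
S_c = C_c·H/(1+e₀)·log₁₀(σ'_f/σ'_0) = 0.41×2.6/(1+1.04)×log₁₀(128.29/53.6)
    = 0.52255 × 0.37903 = 0.1981 m

S_c ≈ 0.198 m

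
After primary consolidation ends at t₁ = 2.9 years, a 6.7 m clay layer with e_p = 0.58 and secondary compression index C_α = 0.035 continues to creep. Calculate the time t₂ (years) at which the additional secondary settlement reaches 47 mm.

t₂ ≈ 6.01 years

S_s = C_α·H/(1+e_p)·log₁₀(t₂/t₁) ⇒ log₁₀(t₂/t₁) = S_s·(1+e_p)/(C_α·H).
log₁₀(t₂/t₁) = 0.047 × (1+0.58) / (0.035×6.7) = 0.3167
t₂ = t₁ × 10^0.3167 = 2.9 × 2.073 = 6.013 years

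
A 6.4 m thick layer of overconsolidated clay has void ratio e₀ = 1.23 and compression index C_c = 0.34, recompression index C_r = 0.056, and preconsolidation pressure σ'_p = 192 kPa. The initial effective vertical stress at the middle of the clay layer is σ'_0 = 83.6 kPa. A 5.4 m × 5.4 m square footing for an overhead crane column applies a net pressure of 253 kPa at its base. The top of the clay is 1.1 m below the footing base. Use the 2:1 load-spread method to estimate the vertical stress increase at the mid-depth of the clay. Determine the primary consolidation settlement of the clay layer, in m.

S_c ≈ 0.0462 m

Mid-depth of clay below the footing base: z = 1.1 + 6.4/2 = 4.3 m.
Stress increase at mid-clay by the 2:1 spreading method:
Δσ = qBL/((B+z)(L+z)) = 253×5.4×5.4/((5.4+4.3)(5.4+4.3)) = 78.409 kPa
Final effective stress: σ'_f = 83.6 + 78.409 = 162.01 kPa.
σ'_f = 162.01 ≤ σ'_p = 192 kPa, so the clay remains overconsolidated and only the recompression index applies:
S_c = C_r·H/(1+e₀)·log₁₀(σ'_f/σ'_0) = 0.056×6.4/2.23×log₁₀(162.01/83.6)
    = 0.16072 × 0.28734 = 0.04618 m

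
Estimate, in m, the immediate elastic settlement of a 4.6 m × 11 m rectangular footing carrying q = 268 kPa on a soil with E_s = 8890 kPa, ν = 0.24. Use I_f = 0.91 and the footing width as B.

Immediate (elastic) settlement: S_e = q·B·(1−ν²)/E_s · I_f.
S_e = 268 × 4.6 × (1 − 0.24²) / 8890 × 0.91
    = 268 × 4.6 × 0.9424 / 8890 × 0.91
    = 0.1189 m

S_e ≈ 0.119 m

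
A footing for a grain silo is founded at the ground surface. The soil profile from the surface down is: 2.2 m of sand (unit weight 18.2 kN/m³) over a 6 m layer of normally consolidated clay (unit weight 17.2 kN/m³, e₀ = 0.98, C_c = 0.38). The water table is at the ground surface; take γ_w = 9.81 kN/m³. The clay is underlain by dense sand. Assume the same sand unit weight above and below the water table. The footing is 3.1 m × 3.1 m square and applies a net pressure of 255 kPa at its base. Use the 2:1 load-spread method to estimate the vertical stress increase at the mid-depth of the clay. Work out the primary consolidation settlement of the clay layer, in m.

Mid-depth of clay below the ground surface: z = 2.2 + 6/2 = 5.2 m.
Total vertical stress at mid-clay: σ_v = 18.2×2.2 + 17.2×3 = 91.64 kPa.
Pore pressure: u = 9.81×(5.2 − 0) = 51.012 kPa.
Initial effective stress: σ'_0 = σ_v − u = 91.64 − 51.012 = 40.628 kPa.
Stress increase at mid-clay by the 2:1 spreading method:
Δσ = qBL/((B+z)(L+z)) = 255×3.1×3.1/((3.1+5.2)(3.1+5.2)) = 35.572 kPa
Final effective stress: σ'_f = σ'_0 + Δσ = 40.628 + 35.572 = 76.2 kPa.
Normally consolidated clay, so the full stress increment lies on the virgin compression line:
S_c = C_c·H/(1+e₀)·log₁₀(σ'_f/σ'_0) = 0.38×6/(1+0.98)×log₁₀(76.2/40.628)
    = 1.1515 × 0.27313 = 0.3145 m

S_c ≈ 0.315 m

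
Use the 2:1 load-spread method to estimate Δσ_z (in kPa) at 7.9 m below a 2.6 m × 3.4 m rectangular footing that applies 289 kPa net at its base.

By the 2:1 method the load spreads at 1 horizontal : 2 vertical, so at depth z the loaded area has grown by z in each plan dimension:
Δσ = qBL/((B+z)(L+z)) = 289×2.6×3.4/((2.6+7.9)(3.4+7.9)) = 21.532 kPa

Δσ_z ≈ 21.5 kPa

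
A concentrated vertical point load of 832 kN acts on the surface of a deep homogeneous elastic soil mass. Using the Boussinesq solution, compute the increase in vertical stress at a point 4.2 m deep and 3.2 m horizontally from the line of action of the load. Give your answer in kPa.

Δσ_z ≈ 7.17 kPa

Boussinesq vertical stress below a point load on an elastic half-space:
Δσ_z = 3P/(2πz²) · [1 + (r/z)²]^(−5/2)
r/z = 3.2/4.2 = 0.7619; [1+(r/z)²]^(−5/2) = 0.31843.
Δσ_z = 3×832/(2π×4.2²) × 0.31843 = 22.52 × 0.31843 = 7.171 kPa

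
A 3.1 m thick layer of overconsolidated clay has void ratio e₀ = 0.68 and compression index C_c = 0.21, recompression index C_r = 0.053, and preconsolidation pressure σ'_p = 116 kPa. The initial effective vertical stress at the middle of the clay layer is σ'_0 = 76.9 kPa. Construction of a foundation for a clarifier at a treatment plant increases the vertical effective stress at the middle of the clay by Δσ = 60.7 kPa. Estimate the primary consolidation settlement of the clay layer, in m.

S_c ≈ 0.0462 m

Final effective stress: σ'_f = 76.9 + 60.7 = 137.6 kPa.
σ'_f = 137.6 > σ'_p = 116 kPa, so the stress path crosses the preconsolidation pressure — recompression up to σ'_p, then virgin compression beyond:
S_c = H/(1+e₀)·[C_r·log₁₀(σ'_p/σ'_0) + C_c·log₁₀(σ'_f/σ'_p)]
    = 3.1/1.68 × [0.053×log₁₀(116/76.9) + 0.21×log₁₀(137.6/116)]
    = 1.8452 × [0.0094622 + 0.015574] = 0.0462 m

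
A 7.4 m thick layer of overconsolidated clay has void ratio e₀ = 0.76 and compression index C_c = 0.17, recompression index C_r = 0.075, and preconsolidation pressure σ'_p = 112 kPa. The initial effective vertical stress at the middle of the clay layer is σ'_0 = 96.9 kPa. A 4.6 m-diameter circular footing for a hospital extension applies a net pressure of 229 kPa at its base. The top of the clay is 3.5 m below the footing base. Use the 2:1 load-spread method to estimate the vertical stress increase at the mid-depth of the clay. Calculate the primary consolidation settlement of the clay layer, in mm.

S_c ≈ 70.1 mm

Mid-depth of clay below the footing base: z = 3.5 + 7.4/2 = 7.2 m.
Stress increase at mid-clay by the 2:1 spreading method:
Δσ ≈ qD²/(D+z)² = 229×4.6²/(4.6+7.2)² = 34.801 kPa
Final effective stress: σ'_f = 96.9 + 34.801 = 131.7 kPa.
σ'_f = 131.7 > σ'_p = 112 kPa, so the stress path crosses the preconsolidation pressure — recompression up to σ'_p, then virgin compression beyond:
S_c = H/(1+e₀)·[C_r·log₁₀(σ'_p/σ'_0) + C_c·log₁₀(σ'_f/σ'_p)]
    = 7.4/1.76 × [0.075×log₁₀(112/96.9) + 0.17×log₁₀(131.7/112)]
    = 4.2045 × [0.0047171 + 0.011963] = 0.07013 m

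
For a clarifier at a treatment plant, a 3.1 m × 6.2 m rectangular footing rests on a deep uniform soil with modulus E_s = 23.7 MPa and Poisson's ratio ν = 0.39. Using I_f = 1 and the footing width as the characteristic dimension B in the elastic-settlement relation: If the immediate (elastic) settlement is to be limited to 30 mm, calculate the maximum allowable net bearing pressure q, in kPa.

q ≈ 270 kPa

E_s = 23.7 MPa = 23700 kPa.
S_e = q·B·(1−ν²)/E_s · I_f  ⇒  q = S_e·E_s / (B·(1−ν²)·I_f).
q = 0.03 × 23700 / (3.1 × 0.8479 × 1) = 270.5 kPa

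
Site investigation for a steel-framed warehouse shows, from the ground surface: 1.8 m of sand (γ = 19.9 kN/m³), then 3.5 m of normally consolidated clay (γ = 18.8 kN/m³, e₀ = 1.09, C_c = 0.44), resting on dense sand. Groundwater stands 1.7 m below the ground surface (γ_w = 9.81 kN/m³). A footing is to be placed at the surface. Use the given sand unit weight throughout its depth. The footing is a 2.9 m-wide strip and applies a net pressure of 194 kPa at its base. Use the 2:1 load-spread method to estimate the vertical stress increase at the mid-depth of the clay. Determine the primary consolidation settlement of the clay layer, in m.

Mid-depth of clay below the ground surface: z = 1.8 + 3.5/2 = 3.55 m.
Total vertical stress at mid-clay: σ_v = 19.9×1.8 + 18.8×1.75 = 68.72 kPa.
Pore pressure: u = 9.81×(3.55 − 1.7) = 18.149 kPa.
Initial effective stress: σ'_0 = σ_v − u = 68.72 − 18.149 = 50.571 kPa.
Stress increase at mid-clay by the 2:1 spreading method:
Δσ = qB/(B+z) = 194×2.9/(2.9+3.55) = 87.225 kPa
Final effective stress: σ'_f = σ'_0 + Δσ = 50.571 + 87.225 = 137.8 kPa.
Normally consolidated clay, so the full stress increment lies on the virgin compression line:
S_c = C_c·H/(1+e₀)·log₁₀(σ'_f/σ'_0) = 0.44×3.5/(1+1.09)×log₁₀(137.8/50.571)
    = 0.73684 × 0.43535 = 0.3208 m

S_c ≈ 0.321 m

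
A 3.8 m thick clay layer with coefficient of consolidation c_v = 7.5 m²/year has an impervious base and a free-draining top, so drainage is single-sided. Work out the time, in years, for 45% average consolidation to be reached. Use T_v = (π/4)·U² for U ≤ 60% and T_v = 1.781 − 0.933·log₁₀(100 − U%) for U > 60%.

t ≈ 0.306 years

Drainage path length: H_d = H = 3.8 m (single drainage).
U ≤ 60%: T_v = (π/4)·U² = (π/4)×0.45² = 0.15904.
t = T_v·H_d²/c_v = 0.15904×3.8²/7.5 = 0.3062 years.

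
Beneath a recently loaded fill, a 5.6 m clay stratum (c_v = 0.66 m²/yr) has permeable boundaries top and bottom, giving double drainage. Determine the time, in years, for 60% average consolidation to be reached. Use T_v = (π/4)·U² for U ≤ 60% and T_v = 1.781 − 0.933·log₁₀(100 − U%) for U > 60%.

Drainage path length: H_d = H/2 = 2.8 m (double drainage).
U ≤ 60%: T_v = (π/4)·U² = (π/4)×0.6² = 0.28274.
t = T_v·H_d²/c_v = 0.28274×2.8²/0.66 = 3.359 years.

t ≈ 3.36 years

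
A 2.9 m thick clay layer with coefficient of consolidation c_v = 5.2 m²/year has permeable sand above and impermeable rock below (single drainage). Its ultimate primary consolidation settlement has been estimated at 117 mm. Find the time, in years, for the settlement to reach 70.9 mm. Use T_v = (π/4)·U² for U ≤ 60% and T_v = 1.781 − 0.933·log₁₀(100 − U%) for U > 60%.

t ≈ 0.473 years

Drainage path length: H_d = H = 2.9 m (single drainage).
U = S(t)/S_ult = 70.9/117 = 0.606.
U > 60%: T_v = 1.781 − 0.933·log₁₀(100 − 60.598) = 0.29238.
t = T_v·H_d²/c_v = 0.29238×2.9²/5.2 = 0.4729 years.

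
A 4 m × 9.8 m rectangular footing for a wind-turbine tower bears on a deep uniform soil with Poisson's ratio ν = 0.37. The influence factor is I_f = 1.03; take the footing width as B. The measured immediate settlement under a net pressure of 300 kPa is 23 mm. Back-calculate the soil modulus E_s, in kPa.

S_e = q·B·(1−ν²)/E_s · I_f  ⇒  E_s = q·B·(1−ν²)·I_f / S_e.
E_s = 300 × 4 × 0.8631 × 1.03 / 0.023 = 46380 kPa

E_s ≈ 46400 kPa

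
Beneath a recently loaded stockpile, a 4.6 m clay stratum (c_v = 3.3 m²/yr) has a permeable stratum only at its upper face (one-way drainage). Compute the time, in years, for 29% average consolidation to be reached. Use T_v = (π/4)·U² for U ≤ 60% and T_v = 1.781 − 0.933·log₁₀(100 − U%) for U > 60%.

Drainage path length: H_d = H = 4.6 m (single drainage).
U ≤ 60%: T_v = (π/4)·U² = (π/4)×0.29² = 0.066052.
t = T_v·H_d²/c_v = 0.066052×4.6²/3.3 = 0.4235 years.

t ≈ 0.424 years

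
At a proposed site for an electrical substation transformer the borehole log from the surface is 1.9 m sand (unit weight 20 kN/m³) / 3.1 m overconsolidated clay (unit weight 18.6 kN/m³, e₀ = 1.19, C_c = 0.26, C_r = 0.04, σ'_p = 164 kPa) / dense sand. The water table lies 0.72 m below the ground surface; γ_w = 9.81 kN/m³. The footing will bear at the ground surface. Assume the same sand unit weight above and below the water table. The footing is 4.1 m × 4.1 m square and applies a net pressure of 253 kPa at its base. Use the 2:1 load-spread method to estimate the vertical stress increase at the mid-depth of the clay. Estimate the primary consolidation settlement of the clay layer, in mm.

S_c ≈ 25.9 mm

Mid-depth of clay below the ground surface: z = 1.9 + 3.1/2 = 3.45 m.
Total vertical stress at mid-clay: σ_v = 20×1.9 + 18.6×1.55 = 66.83 kPa.
Pore pressure: u = 9.81×(3.45 − 0.72) = 26.781 kPa.
Initial effective stress: σ'_0 = σ_v − u = 66.83 − 26.781 = 40.049 kPa.
Stress increase at mid-clay by the 2:1 spreading method:
Δσ = qBL/((B+z)(L+z)) = 253×4.1×4.1/((4.1+3.45)(4.1+3.45)) = 74.61 kPa
Final effective stress: σ'_f = 40.049 + 74.61 = 114.66 kPa.
σ'_f = 114.66 ≤ σ'_p = 164 kPa, so the clay remains overconsolidated and only the recompression index applies:
S_c = C_r·H/(1+e₀)·log₁₀(σ'_f/σ'_0) = 0.04×3.1/2.19×log₁₀(114.66/40.049)
    = 0.05662 × 0.45682 = 0.02587 m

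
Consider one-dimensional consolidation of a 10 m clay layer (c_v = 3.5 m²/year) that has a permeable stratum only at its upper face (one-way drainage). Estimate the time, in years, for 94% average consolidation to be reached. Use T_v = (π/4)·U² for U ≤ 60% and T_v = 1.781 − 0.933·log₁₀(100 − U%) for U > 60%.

t ≈ 30.1 years

Drainage path length: H_d = H = 10 m (single drainage).
U > 60%: T_v = 1.781 − 0.933·log₁₀(100 − 94) = 1.055.
t = T_v·H_d²/c_v = 1.055×10²/3.5 = 30.14 years.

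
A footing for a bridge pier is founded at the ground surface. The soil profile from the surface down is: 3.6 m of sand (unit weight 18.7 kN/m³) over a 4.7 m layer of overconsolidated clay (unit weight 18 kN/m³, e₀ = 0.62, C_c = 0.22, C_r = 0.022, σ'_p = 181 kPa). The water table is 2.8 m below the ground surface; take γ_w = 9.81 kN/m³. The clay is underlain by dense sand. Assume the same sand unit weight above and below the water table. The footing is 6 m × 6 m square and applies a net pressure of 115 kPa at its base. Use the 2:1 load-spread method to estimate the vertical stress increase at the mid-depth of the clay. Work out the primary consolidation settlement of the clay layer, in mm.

S_c ≈ 8.69 mm

Mid-depth of clay below the ground surface: z = 3.6 + 4.7/2 = 5.95 m.
Total vertical stress at mid-clay: σ_v = 18.7×3.6 + 18×2.35 = 109.62 kPa.
Pore pressure: u = 9.81×(5.95 − 2.8) = 30.902 kPa.
Initial effective stress: σ'_0 = σ_v − u = 109.62 − 30.902 = 78.718 kPa.
Stress increase at mid-clay by the 2:1 spreading method:
Δσ = qBL/((B+z)(L+z)) = 115×6×6/((6+5.95)(6+5.95)) = 28.991 kPa
Final effective stress: σ'_f = 78.718 + 28.991 = 107.71 kPa.
σ'_f = 107.71 ≤ σ'_p = 181 kPa, so the clay remains overconsolidated and only the recompression index applies:
S_c = C_r·H/(1+e₀)·log₁₀(σ'_f/σ'_0) = 0.022×4.7/1.62×log₁₀(107.71/78.718)
    = 0.063826 × 0.13618 = 0.008692 m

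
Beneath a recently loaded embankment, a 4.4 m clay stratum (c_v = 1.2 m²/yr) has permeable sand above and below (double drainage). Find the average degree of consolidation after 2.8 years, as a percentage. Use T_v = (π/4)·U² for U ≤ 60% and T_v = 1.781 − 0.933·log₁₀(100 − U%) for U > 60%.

Drainage path length: H_d = H/2 = 2.2 m (double drainage).
T_v = c_v·t/H_d² = 1.2×2.8/2.2² = 0.69421.
T_v = 0.69421 corresponds to the U > 60% branch:
U = 1 − 10^((1.781 − T_v)/0.933)/100 = 0.8538

U ≈ 85.4 %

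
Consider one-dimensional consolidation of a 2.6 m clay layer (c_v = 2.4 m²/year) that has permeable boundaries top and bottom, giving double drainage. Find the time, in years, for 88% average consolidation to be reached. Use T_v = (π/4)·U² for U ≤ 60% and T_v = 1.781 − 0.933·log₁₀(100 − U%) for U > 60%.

Drainage path length: H_d = H/2 = 1.3 m (double drainage).
U > 60%: T_v = 1.781 − 0.933·log₁₀(100 − 88) = 0.77412.
t = T_v·H_d²/c_v = 0.77412×1.3²/2.4 = 0.5451 years.

t ≈ 0.545 years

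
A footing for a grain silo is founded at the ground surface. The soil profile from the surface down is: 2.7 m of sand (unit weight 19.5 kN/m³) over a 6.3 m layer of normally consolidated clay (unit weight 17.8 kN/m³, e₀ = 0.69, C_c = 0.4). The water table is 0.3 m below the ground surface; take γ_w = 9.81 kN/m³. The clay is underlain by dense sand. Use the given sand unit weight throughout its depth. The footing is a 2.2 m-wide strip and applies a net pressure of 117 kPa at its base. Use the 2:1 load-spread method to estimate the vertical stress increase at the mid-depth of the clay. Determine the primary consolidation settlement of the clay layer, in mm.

S_c ≈ 300 mm

Mid-depth of clay below the ground surface: z = 2.7 + 6.3/2 = 5.85 m.
Total vertical stress at mid-clay: σ_v = 19.5×2.7 + 17.8×3.15 = 108.72 kPa.
Pore pressure: u = 9.81×(5.85 − 0.3) = 54.446 kPa.
Initial effective stress: σ'_0 = σ_v − u = 108.72 − 54.446 = 54.274 kPa.
Stress increase at mid-clay by the 2:1 spreading method:
Δσ = qB/(B+z) = 117×2.2/(2.2+5.85) = 31.975 kPa
Final effective stress: σ'_f = σ'_0 + Δσ = 54.274 + 31.975 = 86.249 kPa.
Normally consolidated clay, so the full stress increment lies on the virgin compression line:
S_c = C_c·H/(1+e₀)·log₁₀(σ'_f/σ'_0) = 0.4×6.3/(1+0.69)×log₁₀(86.249/54.274)
    = 1.4911 × 0.20116 = 0.2999 m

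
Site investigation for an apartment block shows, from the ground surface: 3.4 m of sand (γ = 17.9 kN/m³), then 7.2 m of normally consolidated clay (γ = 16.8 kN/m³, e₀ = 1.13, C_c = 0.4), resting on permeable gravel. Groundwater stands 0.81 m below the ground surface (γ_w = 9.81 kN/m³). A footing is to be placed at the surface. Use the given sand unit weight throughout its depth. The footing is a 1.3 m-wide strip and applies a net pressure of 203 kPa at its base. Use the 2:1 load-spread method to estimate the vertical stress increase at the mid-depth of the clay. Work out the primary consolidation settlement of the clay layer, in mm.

S_c ≈ 248 mm

Mid-depth of clay below the ground surface: z = 3.4 + 7.2/2 = 7 m.
Total vertical stress at mid-clay: σ_v = 17.9×3.4 + 16.8×3.6 = 121.34 kPa.
Pore pressure: u = 9.81×(7 − 0.81) = 60.724 kPa.
Initial effective stress: σ'_0 = σ_v − u = 121.34 − 60.724 = 60.616 kPa.
Stress increase at mid-clay by the 2:1 spreading method:
Δσ = qB/(B+z) = 203×1.3/(1.3+7) = 31.795 kPa
Final effective stress: σ'_f = σ'_0 + Δσ = 60.616 + 31.795 = 92.411 kPa.
Normally consolidated clay, so the full stress increment lies on the virgin compression line:
S_c = C_c·H/(1+e₀)·log₁₀(σ'_f/σ'_0) = 0.4×7.2/(1+1.13)×log₁₀(92.411/60.616)
    = 1.3521 × 0.18314 = 0.2476 m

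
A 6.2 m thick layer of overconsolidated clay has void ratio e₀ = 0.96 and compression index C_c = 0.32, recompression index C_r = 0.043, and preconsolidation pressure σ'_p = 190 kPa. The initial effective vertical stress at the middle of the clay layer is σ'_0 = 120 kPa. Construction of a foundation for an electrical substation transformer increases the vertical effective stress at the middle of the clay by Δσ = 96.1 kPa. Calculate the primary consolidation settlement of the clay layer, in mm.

S_c ≈ 83.7 mm

Final effective stress: σ'_f = 120 + 96.1 = 216.1 kPa.
σ'_f = 216.1 > σ'_p = 190 kPa, so the stress path crosses the preconsolidation pressure — recompression up to σ'_p, then virgin compression beyond:
S_c = H/(1+e₀)·[C_r·log₁₀(σ'_p/σ'_0) + C_c·log₁₀(σ'_f/σ'_p)]
    = 6.2/1.96 × [0.043×log₁₀(190/120) + 0.32×log₁₀(216.1/190)]
    = 3.1633 × [0.0085816 + 0.017888] = 0.08373 m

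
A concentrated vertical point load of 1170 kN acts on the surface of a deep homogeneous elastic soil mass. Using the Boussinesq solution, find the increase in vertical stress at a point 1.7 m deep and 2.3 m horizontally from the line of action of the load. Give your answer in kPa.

Boussinesq vertical stress below a point load on an elastic half-space:
Δσ_z = 3P/(2πz²) · [1 + (r/z)²]^(−5/2)
r/z = 2.3/1.7 = 1.3529; [1+(r/z)²]^(−5/2) = 0.074193.
Δσ_z = 3×1170/(2π×1.7²) × 0.074193 = 193.3 × 0.074193 = 14.34 kPa

Δσ_z ≈ 14.3 kPa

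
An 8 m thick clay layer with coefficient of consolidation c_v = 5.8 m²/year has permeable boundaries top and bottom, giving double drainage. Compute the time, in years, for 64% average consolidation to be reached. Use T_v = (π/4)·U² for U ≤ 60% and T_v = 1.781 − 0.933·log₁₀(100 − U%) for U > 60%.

t ≈ 0.908 years

Drainage path length: H_d = H/2 = 4 m (double drainage).
U > 60%: T_v = 1.781 − 0.933·log₁₀(100 − 64) = 0.32897.
t = T_v·H_d²/c_v = 0.32897×4²/5.8 = 0.9075 years.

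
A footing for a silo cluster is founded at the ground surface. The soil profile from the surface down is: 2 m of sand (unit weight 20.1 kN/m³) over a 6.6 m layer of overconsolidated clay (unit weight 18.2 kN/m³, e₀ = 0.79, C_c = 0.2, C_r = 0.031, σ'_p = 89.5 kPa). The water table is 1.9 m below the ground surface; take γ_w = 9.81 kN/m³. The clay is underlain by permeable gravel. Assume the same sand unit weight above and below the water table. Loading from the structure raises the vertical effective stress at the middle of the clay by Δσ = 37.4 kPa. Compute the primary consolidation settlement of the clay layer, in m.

S_c ≈ 0.0635 m

Mid-depth of clay below the ground surface: z = 2 + 6.6/2 = 5.3 m.
Total vertical stress at mid-clay: σ_v = 20.1×2 + 18.2×3.3 = 100.26 kPa.
Pore pressure: u = 9.81×(5.3 − 1.9) = 33.354 kPa.
Initial effective stress: σ'_0 = σ_v − u = 100.26 − 33.354 = 66.906 kPa.
Final effective stress: σ'_f = 66.906 + 37.4 = 104.31 kPa.
σ'_f = 104.31 > σ'_p = 89.5 kPa, so the stress path crosses the preconsolidation pressure — recompression up to σ'_p, then virgin compression beyond:
S_c = H/(1+e₀)·[C_r·log₁₀(σ'_p/σ'_0) + C_c·log₁₀(σ'_f/σ'_p)]
    = 6.6/1.79 × [0.031×log₁₀(89.5/66.906) + 0.2×log₁₀(104.31/89.5)]
    = 3.6872 × [0.0039171 + 0.013301] = 0.06349 m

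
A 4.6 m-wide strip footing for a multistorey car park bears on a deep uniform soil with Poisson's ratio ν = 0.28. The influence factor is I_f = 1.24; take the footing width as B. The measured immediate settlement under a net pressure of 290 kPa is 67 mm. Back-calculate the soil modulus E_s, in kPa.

S_e = q·B·(1−ν²)/E_s · I_f  ⇒  E_s = q·B·(1−ν²)·I_f / S_e.
E_s = 290 × 4.6 × 0.9216 × 1.24 / 0.067 = 22750 kPa

E_s ≈ 22800 kPa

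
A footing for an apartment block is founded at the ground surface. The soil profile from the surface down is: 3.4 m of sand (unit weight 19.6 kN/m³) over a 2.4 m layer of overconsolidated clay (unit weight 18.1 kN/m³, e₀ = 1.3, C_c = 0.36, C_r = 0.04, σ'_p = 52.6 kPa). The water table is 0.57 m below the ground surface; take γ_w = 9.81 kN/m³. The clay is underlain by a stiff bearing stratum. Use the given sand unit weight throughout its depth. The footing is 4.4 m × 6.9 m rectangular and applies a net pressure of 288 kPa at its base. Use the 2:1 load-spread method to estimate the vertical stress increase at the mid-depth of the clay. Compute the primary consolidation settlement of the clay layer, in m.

S_c ≈ 0.153 m

Mid-depth of clay below the ground surface: z = 3.4 + 2.4/2 = 4.6 m.
Total vertical stress at mid-clay: σ_v = 19.6×3.4 + 18.1×1.2 = 88.36 kPa.
Pore pressure: u = 9.81×(4.6 − 0.57) = 39.534 kPa.
Initial effective stress: σ'_0 = σ_v − u = 88.36 − 39.534 = 48.826 kPa.
Stress increase at mid-clay by the 2:1 spreading method:
Δσ = qBL/((B+z)(L+z)) = 288×4.4×6.9/((4.4+4.6)(6.9+4.6)) = 84.48 kPa
Final effective stress: σ'_f = 48.826 + 84.48 = 133.31 kPa.
σ'_f = 133.31 > σ'_p = 52.6 kPa, so the stress path crosses the preconsolidation pressure — recompression up to σ'_p, then virgin compression beyond:
S_c = H/(1+e₀)·[C_r·log₁₀(σ'_p/σ'_0) + C_c·log₁₀(σ'_f/σ'_p)]
    = 2.4/2.3 × [0.04×log₁₀(52.6/48.826) + 0.36×log₁₀(133.31/52.6)]
    = 1.0435 × [0.0012934 + 0.1454] = 0.1531 m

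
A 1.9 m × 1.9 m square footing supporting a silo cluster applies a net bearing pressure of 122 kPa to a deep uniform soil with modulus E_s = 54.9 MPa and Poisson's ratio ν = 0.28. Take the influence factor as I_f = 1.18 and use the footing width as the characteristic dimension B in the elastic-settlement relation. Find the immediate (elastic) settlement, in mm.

S_e ≈ 4.59 mm

Immediate (elastic) settlement: S_e = q·B·(1−ν²)/E_s · I_f.
E_s = 54.9 MPa = 54900 kPa.
S_e = 122 × 1.9 × (1 − 0.28²) / 54900 × 1.18
    = 122 × 1.9 × 0.9216 / 54900 × 1.18
    = 0.004592 m = 4.592 mm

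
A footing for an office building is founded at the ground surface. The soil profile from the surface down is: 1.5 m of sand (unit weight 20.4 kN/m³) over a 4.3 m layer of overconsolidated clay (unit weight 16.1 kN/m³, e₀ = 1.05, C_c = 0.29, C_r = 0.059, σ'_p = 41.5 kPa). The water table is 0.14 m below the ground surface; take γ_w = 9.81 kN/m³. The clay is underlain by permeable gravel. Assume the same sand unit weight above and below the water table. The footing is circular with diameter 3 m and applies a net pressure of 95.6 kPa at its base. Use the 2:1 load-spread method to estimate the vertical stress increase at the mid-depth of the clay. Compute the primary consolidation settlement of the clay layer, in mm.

S_c ≈ 66.5 mm

Mid-depth of clay below the ground surface: z = 1.5 + 4.3/2 = 3.65 m.
Total vertical stress at mid-clay: σ_v = 20.4×1.5 + 16.1×2.15 = 65.215 kPa.
Pore pressure: u = 9.81×(3.65 − 0.14) = 34.433 kPa.
Initial effective stress: σ'_0 = σ_v − u = 65.215 − 34.433 = 30.782 kPa.
Stress increase at mid-clay by the 2:1 spreading method:
Δσ ≈ qD²/(D+z)² = 95.6×3²/(3+3.65)² = 19.456 kPa
Final effective stress: σ'_f = 30.782 + 19.456 = 50.238 kPa.
σ'_f = 50.238 > σ'_p = 41.5 kPa, so the stress path crosses the preconsolidation pressure — recompression up to σ'_p, then virgin compression beyond:
S_c = H/(1+e₀)·[C_r·log₁₀(σ'_p/σ'_0) + C_c·log₁₀(σ'_f/σ'_p)]
    = 4.3/2.05 × [0.059×log₁₀(41.5/30.782) + 0.29×log₁₀(50.238/41.5)]
    = 2.0976 × [0.0076553 + 0.024065] = 0.06654 m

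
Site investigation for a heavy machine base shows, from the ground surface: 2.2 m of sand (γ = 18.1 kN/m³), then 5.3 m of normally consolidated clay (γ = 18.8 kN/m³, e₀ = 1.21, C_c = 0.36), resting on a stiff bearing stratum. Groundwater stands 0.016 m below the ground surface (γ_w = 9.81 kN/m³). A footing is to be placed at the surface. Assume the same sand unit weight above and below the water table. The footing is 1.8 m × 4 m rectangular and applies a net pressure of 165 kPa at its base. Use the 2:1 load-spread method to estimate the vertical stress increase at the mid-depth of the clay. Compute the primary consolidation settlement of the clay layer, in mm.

S_c ≈ 147 mm

Mid-depth of clay below the ground surface: z = 2.2 + 5.3/2 = 4.85 m.
Total vertical stress at mid-clay: σ_v = 18.1×2.2 + 18.8×2.65 = 89.64 kPa.
Pore pressure: u = 9.81×(4.85 − 0.016) = 47.422 kPa.
Initial effective stress: σ'_0 = σ_v − u = 89.64 − 47.422 = 42.218 kPa.
Stress increase at mid-clay by the 2:1 spreading method:
Δσ = qBL/((B+z)(L+z)) = 165×1.8×4/((1.8+4.85)(4+4.85)) = 20.186 kPa
Final effective stress: σ'_f = σ'_0 + Δσ = 42.218 + 20.186 = 62.404 kPa.
Normally consolidated clay, so the full stress increment lies on the virgin compression line:
S_c = C_c·H/(1+e₀)·log₁₀(σ'_f/σ'_0) = 0.36×5.3/(1+1.21)×log₁₀(62.404/42.218)
    = 0.86335 × 0.16971 = 0.1465 m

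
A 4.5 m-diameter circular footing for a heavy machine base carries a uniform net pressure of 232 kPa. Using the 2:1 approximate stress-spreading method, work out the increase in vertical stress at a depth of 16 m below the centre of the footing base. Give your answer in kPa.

By the 2:1 method the load spreads at 1 horizontal : 2 vertical, so at depth z the loaded area has grown by z in each plan dimension:
Δσ ≈ qD²/(D+z)² = 232×4.5²/(4.5+16)² = 11.179 kPa

Δσ_z ≈ 11.2 kPa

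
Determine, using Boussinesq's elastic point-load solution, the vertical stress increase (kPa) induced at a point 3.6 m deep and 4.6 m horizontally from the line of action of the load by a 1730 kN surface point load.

Boussinesq vertical stress below a point load on an elastic half-space:
Δσ_z = 3P/(2πz²) · [1 + (r/z)²]^(−5/2)
r/z = 4.6/3.6 = 1.2778; [1+(r/z)²]^(−5/2) = 0.088918.
Δσ_z = 3×1730/(2π×3.6²) × 0.088918 = 63.736 × 0.088918 = 5.667 kPa

Δσ_z ≈ 5.67 kPa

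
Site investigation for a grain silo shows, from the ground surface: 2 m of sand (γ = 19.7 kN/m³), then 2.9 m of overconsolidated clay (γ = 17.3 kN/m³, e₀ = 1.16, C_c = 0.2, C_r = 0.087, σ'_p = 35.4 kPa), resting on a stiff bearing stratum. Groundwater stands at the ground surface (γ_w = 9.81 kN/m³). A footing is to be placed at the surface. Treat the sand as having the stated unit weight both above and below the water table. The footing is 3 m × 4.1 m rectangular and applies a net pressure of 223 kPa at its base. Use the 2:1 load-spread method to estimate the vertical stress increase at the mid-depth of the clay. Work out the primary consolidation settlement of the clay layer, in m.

Mid-depth of clay below the ground surface: z = 2 + 2.9/2 = 3.45 m.
Total vertical stress at mid-clay: σ_v = 19.7×2 + 17.3×1.45 = 64.485 kPa.
Pore pressure: u = 9.81×(3.45 − 0) = 33.845 kPa.
Initial effective stress: σ'_0 = σ_v − u = 64.485 − 33.845 = 30.64 kPa.
Stress increase at mid-clay by the 2:1 spreading method:
Δσ = qBL/((B+z)(L+z)) = 223×3×4.1/((3+3.45)(4.1+3.45)) = 56.325 kPa
Final effective stress: σ'_f = 30.64 + 56.325 = 86.965 kPa.
σ'_f = 86.965 > σ'_p = 35.4 kPa, so the stress path crosses the preconsolidation pressure — recompression up to σ'_p, then virgin compression beyond:
S_c = H/(1+e₀)·[C_r·log₁₀(σ'_p/σ'_0) + C_c·log₁₀(σ'_f/σ'_p)]
    = 2.9/2.16 × [0.087×log₁₀(35.4/30.64) + 0.2×log₁₀(86.965/35.4)]
    = 1.3426 × [0.0054562 + 0.078068] = 0.1121 m

S_c ≈ 0.112 m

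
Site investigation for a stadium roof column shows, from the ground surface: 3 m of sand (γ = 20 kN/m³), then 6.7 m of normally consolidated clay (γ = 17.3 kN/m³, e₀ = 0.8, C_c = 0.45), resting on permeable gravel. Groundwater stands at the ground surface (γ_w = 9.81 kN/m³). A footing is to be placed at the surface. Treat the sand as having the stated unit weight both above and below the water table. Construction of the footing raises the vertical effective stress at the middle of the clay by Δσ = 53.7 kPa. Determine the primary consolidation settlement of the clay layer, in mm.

Mid-depth of clay below the ground surface: z = 3 + 6.7/2 = 6.35 m.
Total vertical stress at mid-clay: σ_v = 20×3 + 17.3×3.35 = 117.96 kPa.
Pore pressure: u = 9.81×(6.35 − 0) = 62.294 kPa.
Initial effective stress: σ'_0 = σ_v − u = 117.96 − 62.294 = 55.666 kPa.
Final effective stress: σ'_f = σ'_0 + Δσ = 55.666 + 53.7 = 109.37 kPa.
Normally consolidated clay, so the full stress increment lies on the virgin compression line:
S_c = C_c·H/(1+e₀)·log₁₀(σ'_f/σ'_0) = 0.45×6.7/(1+0.8)×log₁₀(109.37/55.666)
    = 1.675 × 0.29331 = 0.4913 m

S_c ≈ 491 mm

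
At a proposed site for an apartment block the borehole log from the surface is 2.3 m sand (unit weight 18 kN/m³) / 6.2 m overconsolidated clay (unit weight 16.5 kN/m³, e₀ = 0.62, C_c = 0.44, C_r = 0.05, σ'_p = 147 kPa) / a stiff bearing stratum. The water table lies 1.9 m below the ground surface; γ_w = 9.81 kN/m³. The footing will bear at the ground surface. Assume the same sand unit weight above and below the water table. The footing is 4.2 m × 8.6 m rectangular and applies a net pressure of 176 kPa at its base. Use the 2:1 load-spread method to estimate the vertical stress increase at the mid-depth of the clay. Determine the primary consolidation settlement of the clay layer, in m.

Mid-depth of clay below the ground surface: z = 2.3 + 6.2/2 = 5.4 m.
Total vertical stress at mid-clay: σ_v = 18×2.3 + 16.5×3.1 = 92.55 kPa.
Pore pressure: u = 9.81×(5.4 − 1.9) = 34.335 kPa.
Initial effective stress: σ'_0 = σ_v − u = 92.55 − 34.335 = 58.215 kPa.
Stress increase at mid-clay by the 2:1 spreading method:
Δσ = qBL/((B+z)(L+z)) = 176×4.2×8.6/((4.2+5.4)(8.6+5.4)) = 47.3 kPa
Final effective stress: σ'_f = 58.215 + 47.3 = 105.52 kPa.
σ'_f = 105.52 ≤ σ'_p = 147 kPa, so the clay remains overconsolidated and only the recompression index applies:
S_c = C_r·H/(1+e₀)·log₁₀(σ'_f/σ'_0) = 0.05×6.2/1.62×log₁₀(105.52/58.215)
    = 0.19136 × 0.2583 = 0.04943 m

S_c ≈ 0.0494 m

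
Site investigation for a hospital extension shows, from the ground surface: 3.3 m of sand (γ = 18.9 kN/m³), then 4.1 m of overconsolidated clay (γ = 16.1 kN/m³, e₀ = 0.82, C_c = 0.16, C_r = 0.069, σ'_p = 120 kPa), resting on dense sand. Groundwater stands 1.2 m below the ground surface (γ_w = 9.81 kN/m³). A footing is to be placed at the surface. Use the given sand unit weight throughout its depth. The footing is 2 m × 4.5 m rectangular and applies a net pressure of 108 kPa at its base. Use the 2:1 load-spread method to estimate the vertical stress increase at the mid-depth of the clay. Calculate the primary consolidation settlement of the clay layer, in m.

S_c ≈ 0.0148 m

Mid-depth of clay below the ground surface: z = 3.3 + 4.1/2 = 5.35 m.
Total vertical stress at mid-clay: σ_v = 18.9×3.3 + 16.1×2.05 = 95.375 kPa.
Pore pressure: u = 9.81×(5.35 − 1.2) = 40.712 kPa.
Initial effective stress: σ'_0 = σ_v − u = 95.375 − 40.712 = 54.663 kPa.
Stress increase at mid-clay by the 2:1 spreading method:
Δσ = qBL/((B+z)(L+z)) = 108×2×4.5/((2+5.35)(4.5+5.35)) = 13.426 kPa
Final effective stress: σ'_f = 54.663 + 13.426 = 68.089 kPa.
σ'_f = 68.089 ≤ σ'_p = 120 kPa, so the clay remains overconsolidated and only the recompression index applies:
S_c = C_r·H/(1+e₀)·log₁₀(σ'_f/σ'_0) = 0.069×4.1/1.82×log₁₀(68.089/54.663)
    = 0.15544 × 0.095383 = 0.01483 m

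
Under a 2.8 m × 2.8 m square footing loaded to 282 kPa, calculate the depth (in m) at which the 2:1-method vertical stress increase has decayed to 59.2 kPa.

z ≈ 3.31 m

2:1 spreading — at depth z the loaded area has grown by z in each plan dimension:
qB²/(B+z)² = Δσ_z ⇒ z = B(√(q/Δσ_z) − 1) = 2.8×(√(282/59.2) − 1) = 3.311 m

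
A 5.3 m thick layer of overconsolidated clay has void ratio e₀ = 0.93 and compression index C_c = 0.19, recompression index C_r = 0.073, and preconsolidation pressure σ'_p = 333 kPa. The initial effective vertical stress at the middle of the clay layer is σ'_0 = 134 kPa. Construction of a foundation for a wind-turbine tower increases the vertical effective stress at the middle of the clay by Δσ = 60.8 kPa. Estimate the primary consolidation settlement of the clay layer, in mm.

Final effective stress: σ'_f = 134 + 60.8 = 194.8 kPa.
σ'_f = 194.8 ≤ σ'_p = 333 kPa, so the clay remains overconsolidated and only the recompression index applies:
S_c = C_r·H/(1+e₀)·log₁₀(σ'_f/σ'_0) = 0.073×5.3/1.93×log₁₀(194.8/134)
    = 0.20047 × 0.16248 = 0.03257 m

S_c ≈ 32.6 mm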